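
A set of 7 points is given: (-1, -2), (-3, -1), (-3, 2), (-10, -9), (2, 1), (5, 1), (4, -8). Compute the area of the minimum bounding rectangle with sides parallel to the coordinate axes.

165

x ranges over [-10, 5], width 15.
y ranges over [-9, 2], height 11.
Area = 15 × 11 = 165.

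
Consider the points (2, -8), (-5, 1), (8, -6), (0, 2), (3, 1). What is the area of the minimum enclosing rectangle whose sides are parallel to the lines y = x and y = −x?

In coordinates u = x + y, v = x − y the rectangle is axis-aligned; the map (x,y)→(u,v) scales areas by 2.
u-values: -6, -4, 2, 2, 4; range = 4 − (-6) = 10.
v-values: 10, -6, 14, -2, 2; range = 14 − (-6) = 20.
Area = (10 × 20) / 2 = 100.

100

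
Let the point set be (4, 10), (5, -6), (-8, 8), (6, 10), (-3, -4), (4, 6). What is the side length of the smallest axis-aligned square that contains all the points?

16

The bounding box has width 14 and height 16.
An axis-aligned square enclosing the set must have side ≥ max(width, height).
So the minimum side is max(14, 16) = 16.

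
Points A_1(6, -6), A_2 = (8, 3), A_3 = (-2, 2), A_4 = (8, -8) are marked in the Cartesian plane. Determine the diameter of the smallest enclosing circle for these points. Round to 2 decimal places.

14.21

The minimum enclosing circle is determined by three boundary points: A_2, A_3, A_4.
Their circumcentre is (3.5, -2.5) with r² = 50.5.
The farthest remaining point A_1 is at distance² 18.5 ≤ 50.5.
Diameter = 2r = 2√(50.5) ≈ 14.21.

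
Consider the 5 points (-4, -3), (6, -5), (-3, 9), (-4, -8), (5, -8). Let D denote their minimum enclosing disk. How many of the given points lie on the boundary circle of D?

The minimum enclosing circle is determined by three boundary points: (-3, 9), (-4, -8), (5, -8).
Their circumcentre is (0.5, 9/34) with r² = 51185/578.
The farthest remaining point (6, -5) is at distance² 33505/578 ≤ 51185/578.
The points at distance exactly r from the centre are (-3, 9), (-4, -8), (5, -8) — 3 points.

3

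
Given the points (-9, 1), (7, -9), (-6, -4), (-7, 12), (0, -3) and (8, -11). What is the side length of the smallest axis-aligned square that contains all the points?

23

The bounding box has width 17 and height 23.
An axis-aligned square enclosing the set must have side ≥ max(width, height).
So the minimum side is max(17, 23) = 23.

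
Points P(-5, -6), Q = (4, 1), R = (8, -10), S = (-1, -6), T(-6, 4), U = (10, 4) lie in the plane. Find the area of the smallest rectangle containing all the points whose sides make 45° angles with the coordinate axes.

350

In coordinates u = x + y, v = x − y the rectangle is axis-aligned; the map (x,y)→(u,v) scales areas by 2.
u-values: -11, 5, -2, -7, -2, 14; range = 14 − (-11) = 25.
v-values: 1, 3, 18, 5, -10, 6; range = 18 − (-10) = 28.
Area = (25 × 28) / 2 = 350.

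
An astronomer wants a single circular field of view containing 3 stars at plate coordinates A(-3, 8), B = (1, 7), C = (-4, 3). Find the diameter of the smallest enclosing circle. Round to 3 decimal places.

6.410

Side lengths²: AB² = 17, AC² = 26, BC² = 41.
Since BC² = 41 < 26 + 17 = 43, the triangle is acute, so the smallest enclosing circle is the circumcircle.
Circumcentre = (-67/42, 215/42), r² = 9061/882.
Diameter = 2r = 2√(9061/882) ≈ 6.410.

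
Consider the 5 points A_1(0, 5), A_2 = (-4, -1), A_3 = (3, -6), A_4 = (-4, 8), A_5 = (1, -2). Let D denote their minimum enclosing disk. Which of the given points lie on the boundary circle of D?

By Welzl's lemma the MEC is supported by two points (diametrically opposite) or three points (on a circumcircle).
The farthest pair is A_3–A_4 with squared distance 245. The circle on this segment as diameter has centre (-0.5, 1) and r² = 245/4 = 61.25.
Check A_1: distance² to centre = 16.25 ≤ 61.25, so it lies inside.
All remaining points lie in this disk, and no smaller disk contains both endpoints, so this is the minimum enclosing circle.
The points at distance exactly r from the centre are A_3, A_4 — 2 points.

A_3, A_4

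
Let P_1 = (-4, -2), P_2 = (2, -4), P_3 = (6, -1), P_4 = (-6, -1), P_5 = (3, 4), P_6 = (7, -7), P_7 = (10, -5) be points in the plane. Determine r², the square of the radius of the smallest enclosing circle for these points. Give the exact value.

68

The minimum enclosing circle of a finite set is fixed by two of the points (as a diameter) or three (as a circumcircle).
The farthest pair is P_4–P_7 with squared distance 272. The circle on this segment as diameter has centre (2, -3) and r² = 272/4 = 68.
Check P_1: distance² to centre = 37 ≤ 68, so it lies inside.
All remaining points lie in this disk, and no smaller disk contains both endpoints, so this is the minimum enclosing circle.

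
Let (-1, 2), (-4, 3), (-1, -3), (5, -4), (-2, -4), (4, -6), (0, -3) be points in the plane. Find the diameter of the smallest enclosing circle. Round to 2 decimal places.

The minimum enclosing circle of a finite set is fixed by two of the points (as a diameter) or three (as a circumcircle).
The farthest pair is (-4, 3)–(4, -6) with squared distance 145. The circle on this segment as diameter has centre (0, -1.5) and r² = 145/4 = 36.25.
Check (-1, 2): distance² to centre = 13.25 ≤ 36.25, so it lies inside.
All remaining points lie in this disk, and no smaller disk contains both endpoints, so this is the minimum enclosing circle.
Diameter = 2r = 2√(36.25) ≈ 12.04.

12.04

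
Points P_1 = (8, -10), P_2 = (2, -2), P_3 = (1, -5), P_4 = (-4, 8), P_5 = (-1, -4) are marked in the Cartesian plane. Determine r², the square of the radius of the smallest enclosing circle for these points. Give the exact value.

A smallest enclosing disk is always determined by at most three of the input points on its boundary.
The farthest pair is P_1–P_4 with squared distance 468. The circle on this segment as diameter has centre (2, -1) and r² = 468/4 = 117.
Check P_2: distance² to centre = 1 ≤ 117, so it lies inside.
All remaining points lie in this disk, and no smaller disk contains both endpoints, so this is the minimum enclosing circle.

117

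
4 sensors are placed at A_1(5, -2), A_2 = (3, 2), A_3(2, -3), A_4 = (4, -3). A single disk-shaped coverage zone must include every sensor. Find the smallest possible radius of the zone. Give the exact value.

2.6

The minimum enclosing circle is determined by three boundary points: A_2, A_3, A_4.
Their circumcentre is (3, -0.6) with r² = 6.76.
The farthest remaining point A_1 is at distance² 5.96 ≤ 6.76.
r = √(6.76) = 2.6.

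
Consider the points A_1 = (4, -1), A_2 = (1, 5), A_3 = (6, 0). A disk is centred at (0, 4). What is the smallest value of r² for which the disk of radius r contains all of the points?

52

The required radius is the distance from (0, 4) to the farthest point.
Squared distances: 41, 2, 52.
Maximum is 52, attained at A_3.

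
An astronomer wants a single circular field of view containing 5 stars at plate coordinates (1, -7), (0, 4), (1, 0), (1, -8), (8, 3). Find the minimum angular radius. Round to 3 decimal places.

6.662

The minimum enclosing circle is determined by three boundary points: (0, 4), (1, -8), (8, 3).
Their circumcentre is (127/38, -67/38) with r² = 32045/722.
The farthest remaining point (1, -7) is at distance² 23761/722 ≤ 32045/722.
r = √(32045/722) ≈ 6.662.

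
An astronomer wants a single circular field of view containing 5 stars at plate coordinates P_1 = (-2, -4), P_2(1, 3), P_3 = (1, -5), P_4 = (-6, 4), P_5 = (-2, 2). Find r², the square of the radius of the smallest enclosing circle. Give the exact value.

By Welzl's lemma the MEC is supported by two points (diametrically opposite) or three points (on a circumcircle).
The farthest pair is P_3–P_4 with squared distance 130. The circle on this segment as diameter has centre (-2.5, -0.5) and r² = 130/4 = 32.5.
Check P_1: distance² to centre = 12.5 ≤ 32.5, so it lies inside.
All remaining points lie in this disk, and no smaller disk contains both endpoints, so this is the minimum enclosing circle.

32.5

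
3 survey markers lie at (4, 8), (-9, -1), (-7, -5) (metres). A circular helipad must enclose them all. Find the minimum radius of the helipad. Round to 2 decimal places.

8.51

Call the three points A, B, C in the order given.
Side lengths²: AB² = 250, AC² = 290, BC² = 20.
Since AC² = 290 ≥ 250 + 20 = 270, the angle opposite AC is not acute, so the smallest enclosing circle has AC as diameter.
Centre = midpoint of AC = (-1.5, 1.5), r² = 290/4 = 72.5.
r = √(72.5) ≈ 8.51.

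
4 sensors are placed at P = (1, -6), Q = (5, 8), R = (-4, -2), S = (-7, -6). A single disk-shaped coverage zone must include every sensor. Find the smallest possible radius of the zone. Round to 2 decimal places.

By Welzl's lemma the MEC is supported by two points (diametrically opposite) or three points (on a circumcircle).
The farthest pair is Q–S with squared distance 340. The circle on this segment as diameter has centre (-1, 1) and r² = 340/4 = 85.
Check P: distance² to centre = 53 ≤ 85, so it lies inside.
All remaining points lie in this disk, and no smaller disk contains both endpoints, so this is the minimum enclosing circle.
r = √85 ≈ 9.22.

9.22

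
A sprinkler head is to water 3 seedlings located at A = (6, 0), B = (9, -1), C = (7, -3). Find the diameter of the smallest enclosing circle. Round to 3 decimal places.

3.536

Side lengths²: AB² = 10, AC² = 10, BC² = 8.
Since AC² = 10 < 10 + 8 = 18, the triangle is acute, so the smallest enclosing circle is the circumcircle.
Circumcentre = (7.25, -1.25), r² = 3.125.
Diameter = 2r = 2√(3.125) ≈ 3.536.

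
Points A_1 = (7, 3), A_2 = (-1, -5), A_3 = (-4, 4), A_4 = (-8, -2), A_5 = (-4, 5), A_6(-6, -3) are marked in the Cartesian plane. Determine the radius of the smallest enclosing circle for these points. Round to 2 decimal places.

A smallest enclosing disk is always determined by at most three of the input points on its boundary.
The farthest pair is A_1–A_4 with squared distance 250. The circle on this segment as diameter has centre (-0.5, 0.5) and r² = 250/4 = 62.5.
Check A_2: distance² to centre = 30.5 ≤ 62.5, so it lies inside.
All remaining points lie in this disk, and no smaller disk contains both endpoints, so this is the minimum enclosing circle.
r = √(62.5) ≈ 7.91.

7.91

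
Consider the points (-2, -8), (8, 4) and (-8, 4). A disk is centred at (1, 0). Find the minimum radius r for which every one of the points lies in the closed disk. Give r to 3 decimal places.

9.849

The required radius is the distance from (1, 0) to the farthest point.
Squared distances: 73, 65, 97.
Maximum is 97, attained at (-8, 4).
r = √97 ≈ 9.849.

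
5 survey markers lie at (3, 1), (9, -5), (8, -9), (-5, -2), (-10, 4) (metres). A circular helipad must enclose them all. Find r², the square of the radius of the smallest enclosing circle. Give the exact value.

123.25

A smallest enclosing disk is always determined by at most three of the input points on its boundary.
The farthest pair is (8, -9)–(-10, 4) with squared distance 493. The circle on this segment as diameter has centre (-1, -2.5) and r² = 493/4 = 123.25.
Check (3, 1): distance² to centre = 28.25 ≤ 123.25, so it lies inside.
All remaining points lie in this disk, and no smaller disk contains both endpoints, so this is the minimum enclosing circle.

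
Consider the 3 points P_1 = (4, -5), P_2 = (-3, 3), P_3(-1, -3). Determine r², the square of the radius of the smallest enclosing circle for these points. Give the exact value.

28.25

Side lengths²: P_1P_2² = 113, P_1P_3² = 29, P_2P_3² = 40.
Since P_1P_2² = 113 ≥ 40 + 29 = 69, the angle opposite P_1P_2 is not acute, so the smallest enclosing circle has P_1P_2 as diameter.
Centre = midpoint of P_1P_2 = (0.5, -1), r² = 113/4 = 28.25.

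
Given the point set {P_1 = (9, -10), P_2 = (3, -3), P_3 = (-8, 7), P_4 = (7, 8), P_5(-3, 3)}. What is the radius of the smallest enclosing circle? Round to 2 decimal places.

The minimum enclosing circle of a finite set is fixed by two of the points (as a diameter) or three (as a circumcircle).
The farthest pair is P_1–P_3 with squared distance 578. The circle on this segment as diameter has centre (0.5, -1.5) and r² = 578/4 = 144.5.
Check P_2: distance² to centre = 8.5 ≤ 144.5, so it lies inside.
All remaining points lie in this disk, and no smaller disk contains both endpoints, so this is the minimum enclosing circle.
r = √(144.5) ≈ 12.02.

12.02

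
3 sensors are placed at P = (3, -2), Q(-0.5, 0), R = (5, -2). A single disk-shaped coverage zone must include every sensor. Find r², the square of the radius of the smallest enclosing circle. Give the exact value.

Side lengths²: PQ² = 16.25, PR² = 4, QR² = 34.25.
Since QR² = 34.25 ≥ 16.25 + 4 = 20.25, the angle opposite QR is not acute, so the smallest enclosing circle has QR as diameter.
Centre = midpoint of QR = (2.25, -1), r² = 34.25/4 = 8.5625.

8.5625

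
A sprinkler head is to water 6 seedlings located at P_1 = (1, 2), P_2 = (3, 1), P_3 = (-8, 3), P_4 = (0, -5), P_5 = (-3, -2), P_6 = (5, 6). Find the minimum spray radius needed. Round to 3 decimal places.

7.124

The minimum enclosing circle of a finite set is fixed by two of the points (as a diameter) or three (as a circumcircle).
The minimum enclosing circle is determined by three boundary points: P_3, P_4, P_6.
Their circumcentre is (-0.9375, 2.0625) with r² = 50.7578125.
The farthest remaining point P_5 is at distance² 20.7578125 ≤ 50.7578125.
r = √(50.7578125) ≈ 7.124.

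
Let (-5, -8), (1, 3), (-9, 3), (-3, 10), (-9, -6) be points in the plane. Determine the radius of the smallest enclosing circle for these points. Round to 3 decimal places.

By Welzl's lemma the MEC is supported by two points (diametrically opposite) or three points (on a circumcircle).
The farthest pair is (-5, -8)–(-3, 10) with squared distance 328. The circle on this segment as diameter has centre (-4, 1) and r² = 328/4 = 82.
Check (1, 3): distance² to centre = 29 ≤ 82, so it lies inside.
All remaining points lie in this disk, and no smaller disk contains both endpoints, so this is the minimum enclosing circle.
r = √82 ≈ 9.055.

9.055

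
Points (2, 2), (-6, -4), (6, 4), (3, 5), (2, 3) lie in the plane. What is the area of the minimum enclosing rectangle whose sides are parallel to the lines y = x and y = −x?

In coordinates u = x + y, v = x − y the rectangle is axis-aligned; the map (x,y)→(u,v) scales areas by 2.
u-values: 4, -10, 10, 8, 5; range = 10 − (-10) = 20.
v-values: 0, -2, 2, -2, -1; range = 2 − (-2) = 4.
Area = (20 × 4) / 2 = 40.

40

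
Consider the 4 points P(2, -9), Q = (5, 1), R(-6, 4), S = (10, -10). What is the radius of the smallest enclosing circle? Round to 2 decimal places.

10.63

A smallest enclosing disk is always determined by at most three of the input points on its boundary.
The farthest pair is R–S with squared distance 452. The circle on this segment as diameter has centre (2, -3) and r² = 452/4 = 113.
Check P: distance² to centre = 36 ≤ 113, so it lies inside.
All remaining points lie in this disk, and no smaller disk contains both endpoints, so this is the minimum enclosing circle.
r = √113 ≈ 10.63.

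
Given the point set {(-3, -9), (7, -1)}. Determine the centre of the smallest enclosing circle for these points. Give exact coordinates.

(2, -5)

The smallest circle enclosing two points has them as diameter endpoints.
Centre = midpoint = (2, -5); r² = |(-3, -9)−(7, -1)|²/4 = 164/4 = 41.
Centre = (2, -5).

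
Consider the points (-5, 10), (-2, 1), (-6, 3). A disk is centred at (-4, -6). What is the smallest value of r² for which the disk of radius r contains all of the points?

257

The required radius is the distance from (-4, -6) to the farthest point.
Squared distances: 257, 53, 85.
Maximum is 257, attained at (-5, 10).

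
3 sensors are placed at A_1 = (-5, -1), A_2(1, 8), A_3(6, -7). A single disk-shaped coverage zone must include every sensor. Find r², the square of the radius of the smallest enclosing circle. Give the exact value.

Side lengths²: A_1A_2² = 117, A_1A_3² = 157, A_2A_3² = 250.
Since A_2A_3² = 250 < 157 + 117 = 274, the triangle is acute, so the smallest enclosing circle is the circumcircle.
Circumcentre = (17/6, 5/18), r² = 10205/162.

10205/162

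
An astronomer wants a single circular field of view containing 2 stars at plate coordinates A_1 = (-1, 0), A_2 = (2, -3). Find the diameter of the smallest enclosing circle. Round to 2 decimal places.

4.24

The smallest circle enclosing two points has them as diameter endpoints.
Centre = midpoint = (0.5, -1.5); r² = |A_1A_2|²/4 = 18/4 = 4.5.
Diameter = 2r = 2√(4.5) ≈ 4.24.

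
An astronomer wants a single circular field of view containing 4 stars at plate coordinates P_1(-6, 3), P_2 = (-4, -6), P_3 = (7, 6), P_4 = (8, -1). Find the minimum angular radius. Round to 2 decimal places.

8.14

A smallest enclosing disk is always determined by at most three of the input points on its boundary.
The farthest pair is P_2–P_3 with squared distance 265. The circle on this segment as diameter has centre (1.5, 0) and r² = 265/4 = 66.25.
Check P_1: distance² to centre = 65.25 ≤ 66.25, so it lies inside.
All remaining points lie in this disk, and no smaller disk contains both endpoints, so this is the minimum enclosing circle.
r = √(66.25) ≈ 8.14.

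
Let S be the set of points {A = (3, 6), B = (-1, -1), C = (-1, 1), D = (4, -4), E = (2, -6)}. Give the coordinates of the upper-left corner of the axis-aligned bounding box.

x-range [-1, 4], y-range [-6, 6].
The upper-left corner is (-1, 6).

(-1, 6)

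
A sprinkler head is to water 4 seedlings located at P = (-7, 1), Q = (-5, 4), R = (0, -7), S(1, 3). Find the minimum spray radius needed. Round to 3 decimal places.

6.042

The farthest pair is Q–R with squared distance 146. The circle on this segment as diameter has centre (-2.5, -1.5) and r² = 146/4 = 36.5.
Check P: distance² to centre = 26.5 ≤ 36.5, so it lies inside.
All remaining points lie in this disk, and no smaller disk contains both endpoints, so this is the minimum enclosing circle.
r = √(36.5) ≈ 6.042.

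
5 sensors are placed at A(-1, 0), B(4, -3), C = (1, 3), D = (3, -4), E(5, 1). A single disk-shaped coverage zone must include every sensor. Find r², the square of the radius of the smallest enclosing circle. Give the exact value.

By Welzl's lemma the MEC is supported by two points (diametrically opposite) or three points (on a circumcircle).
The farthest pair is C–D with squared distance 53. The circle on this segment as diameter has centre (2, -0.5) and r² = 53/4 = 13.25.
Check A: distance² to centre = 9.25 ≤ 13.25, so it lies inside.
All remaining points lie in this disk, and no smaller disk contains both endpoints, so this is the minimum enclosing circle.

13.25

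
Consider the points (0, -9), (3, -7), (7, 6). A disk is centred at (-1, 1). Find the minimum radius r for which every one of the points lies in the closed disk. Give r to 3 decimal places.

10.050

The required radius is the distance from (-1, 1) to the farthest point.
Squared distances: 101, 80, 89.
Maximum is 101, attained at (0, -9).
r = √101 ≈ 10.050.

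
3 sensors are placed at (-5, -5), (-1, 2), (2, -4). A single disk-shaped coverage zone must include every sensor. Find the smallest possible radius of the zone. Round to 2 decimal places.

4.25

Call the three points A, B, C in the order given.
Side lengths²: AB² = 65, AC² = 50, BC² = 45.
Since AB² = 65 < 50 + 45 = 95, the triangle is acute, so the smallest enclosing circle is the circumcircle.
Circumcentre = (-11/6, -13/6), r² = 325/18.
r = √(325/18) ≈ 4.25.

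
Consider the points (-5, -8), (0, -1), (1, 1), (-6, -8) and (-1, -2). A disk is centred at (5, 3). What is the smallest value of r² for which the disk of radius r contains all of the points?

242

The required radius is the distance from (5, 3) to the farthest point.
Squared distances: 221, 41, 20, 242, 61.
Maximum is 242, attained at (-6, -8).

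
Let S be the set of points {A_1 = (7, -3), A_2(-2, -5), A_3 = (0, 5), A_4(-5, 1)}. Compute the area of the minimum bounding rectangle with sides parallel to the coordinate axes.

x ranges over [-5, 7], width 12.
y ranges over [-5, 5], height 10.
Area = 12 × 10 = 120.

120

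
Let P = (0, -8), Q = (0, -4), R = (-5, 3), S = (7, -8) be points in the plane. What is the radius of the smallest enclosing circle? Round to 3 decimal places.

A smallest enclosing disk is always determined by at most three of the input points on its boundary.
The farthest pair is R–S with squared distance 265. The circle on this segment as diameter has centre (1, -2.5) and r² = 265/4 = 66.25.
Check P: distance² to centre = 31.25 ≤ 66.25, so it lies inside.
All remaining points lie in this disk, and no smaller disk contains both endpoints, so this is the minimum enclosing circle.
r = √(66.25) ≈ 8.139.

8.139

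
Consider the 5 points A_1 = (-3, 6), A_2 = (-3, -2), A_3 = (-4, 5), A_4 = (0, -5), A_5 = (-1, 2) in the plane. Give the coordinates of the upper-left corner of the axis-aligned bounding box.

x-range [-4, 0], y-range [-5, 6].
The upper-left corner is (-4, 6).

(-4, 6)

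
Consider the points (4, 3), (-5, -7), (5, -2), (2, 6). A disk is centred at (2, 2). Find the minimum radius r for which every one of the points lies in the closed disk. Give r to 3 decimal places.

The required radius is the distance from (2, 2) to the farthest point.
Squared distances: 5, 130, 25, 16.
Maximum is 130, attained at (-5, -7).
r = √130 ≈ 11.402.

11.402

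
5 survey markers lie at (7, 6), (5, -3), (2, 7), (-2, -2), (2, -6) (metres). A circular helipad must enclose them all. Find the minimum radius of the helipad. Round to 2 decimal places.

A smallest enclosing disk is always determined by at most three of the input points on its boundary.
The minimum enclosing circle is determined by three boundary points: (7, 6), (2, 7), (2, -6).
Their circumcentre is (3.3, 0.5) with r² = 43.94.
The farthest remaining point (-2, -2) is at distance² 34.34 ≤ 43.94.
r = √(43.94) ≈ 6.63.

6.63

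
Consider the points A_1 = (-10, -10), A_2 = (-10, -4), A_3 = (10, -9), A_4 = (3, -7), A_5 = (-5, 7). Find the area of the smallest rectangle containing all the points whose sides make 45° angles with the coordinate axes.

341

In coordinates u = x + y, v = x − y the rectangle is axis-aligned; the map (x,y)→(u,v) scales areas by 2.
u-values: -20, -14, 1, -4, 2; range = 2 − (-20) = 22.
v-values: 0, -6, 19, 10, -12; range = 19 − (-12) = 31.
Area = (22 × 31) / 2 = 341.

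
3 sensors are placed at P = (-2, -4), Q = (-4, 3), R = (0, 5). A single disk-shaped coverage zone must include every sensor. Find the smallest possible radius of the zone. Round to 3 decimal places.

4.610

Side lengths²: PQ² = 53, PR² = 85, QR² = 20.
Since PR² = 85 ≥ 53 + 20 = 73, the angle opposite PR is not acute, so the smallest enclosing circle has PR as diameter.
Centre = midpoint of PR = (-1, 0.5), r² = 85/4 = 21.25.
r = √(21.25) ≈ 4.610.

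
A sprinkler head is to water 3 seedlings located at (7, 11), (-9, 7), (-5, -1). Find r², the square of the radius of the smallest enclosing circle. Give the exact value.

680/9

Call the three points A, B, C in the order given.
Side lengths²: AB² = 272, AC² = 288, BC² = 80.
Since AC² = 288 < 272 + 80 = 352, the triangle is acute, so the smallest enclosing circle is the circumcircle.
Circumcentre = (-1/3, 19/3), r² = 680/9.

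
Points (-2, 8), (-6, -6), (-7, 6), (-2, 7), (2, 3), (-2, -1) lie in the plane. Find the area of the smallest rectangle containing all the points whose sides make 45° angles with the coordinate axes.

In coordinates u = x + y, v = x − y the rectangle is axis-aligned; the map (x,y)→(u,v) scales areas by 2.
u-values: 6, -12, -1, 5, 5, -3; range = 6 − (-12) = 18.
v-values: -10, 0, -13, -9, -1, -1; range = 0 − (-13) = 13.
Area = (18 × 13) / 2 = 117.

117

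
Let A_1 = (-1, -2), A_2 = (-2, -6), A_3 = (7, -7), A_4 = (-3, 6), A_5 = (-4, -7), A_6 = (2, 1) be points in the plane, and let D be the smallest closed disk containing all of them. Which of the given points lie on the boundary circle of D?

A smallest enclosing disk is always determined by at most three of the input points on its boundary.
The minimum enclosing circle is determined by three boundary points: A_3, A_4, A_5.
Their circumcentre is (1.5, -23/26) with r² = 22865/338.
The farthest remaining point A_2 is at distance² 12985/338 ≤ 22865/338.
The points at distance exactly r from the centre are A_3, A_4, A_5 — 3 points.

A_3, A_4, A_5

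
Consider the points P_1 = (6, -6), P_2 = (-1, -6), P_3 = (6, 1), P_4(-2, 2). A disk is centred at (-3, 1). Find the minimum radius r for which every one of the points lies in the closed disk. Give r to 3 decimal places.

The required radius is the distance from (-3, 1) to the farthest point.
Squared distances: 130, 53, 81, 2.
Maximum is 130, attained at P_1.
r = √130 ≈ 11.402.

11.402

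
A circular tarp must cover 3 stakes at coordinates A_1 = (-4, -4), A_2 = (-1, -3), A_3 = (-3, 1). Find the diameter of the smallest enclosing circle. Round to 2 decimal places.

Side lengths²: A_1A_2² = 10, A_1A_3² = 26, A_2A_3² = 20.
Since A_1A_3² = 26 < 20 + 10 = 30, the triangle is acute, so the smallest enclosing circle is the circumcircle.
Circumcentre = (-22/7, -11/7), r² = 325/49.
Diameter = 2r = 2√(325/49) ≈ 5.15.

5.15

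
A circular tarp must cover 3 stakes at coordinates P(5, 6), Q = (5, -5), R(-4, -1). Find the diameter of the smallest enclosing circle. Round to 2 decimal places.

Side lengths²: PQ² = 121, PR² = 130, QR² = 97.
Since PR² = 130 < 121 + 97 = 218, the triangle is acute, so the smallest enclosing circle is the circumcircle.
Circumcentre = (37/18, 0.5), r² = 6305/162.
Diameter = 2r = 2√(6305/162) ≈ 12.48.

12.48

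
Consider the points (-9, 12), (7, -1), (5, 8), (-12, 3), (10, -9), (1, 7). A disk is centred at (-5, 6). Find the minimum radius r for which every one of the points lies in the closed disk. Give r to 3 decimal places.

The required radius is the distance from (-5, 6) to the farthest point.
Squared distances: 52, 193, 104, 58, 450, 37.
Maximum is 450, attained at (10, -9).
r = √450 ≈ 21.213.

21.213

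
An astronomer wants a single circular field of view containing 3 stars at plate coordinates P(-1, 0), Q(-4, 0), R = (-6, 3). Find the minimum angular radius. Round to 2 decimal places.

Side lengths²: PQ² = 9, PR² = 34, QR² = 13.
Since PR² = 34 ≥ 13 + 9 = 22, the angle opposite PR is not acute, so the smallest enclosing circle has PR as diameter.
Centre = midpoint of PR = (-3.5, 1.5), r² = 34/4 = 8.5.
r = √(8.5) ≈ 2.92.

2.92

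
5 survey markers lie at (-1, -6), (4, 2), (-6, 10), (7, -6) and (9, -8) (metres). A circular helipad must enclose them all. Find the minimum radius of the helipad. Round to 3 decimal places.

By Welzl's lemma the MEC is supported by two points (diametrically opposite) or three points (on a circumcircle).
The farthest pair is (-6, 10)–(9, -8) with squared distance 549. The circle on this segment as diameter has centre (1.5, 1) and r² = 549/4 = 137.25.
Check (-1, -6): distance² to centre = 55.25 ≤ 137.25, so it lies inside.
All remaining points lie in this disk, and no smaller disk contains both endpoints, so this is the minimum enclosing circle.
r = √(137.25) ≈ 11.715.

11.715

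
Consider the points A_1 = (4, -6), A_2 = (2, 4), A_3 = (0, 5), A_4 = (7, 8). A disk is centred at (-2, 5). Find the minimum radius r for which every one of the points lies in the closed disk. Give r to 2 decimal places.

The required radius is the distance from (-2, 5) to the farthest point.
Squared distances: 157, 17, 4, 90.
Maximum is 157, attained at A_1.
r = √157 ≈ 12.53.

12.53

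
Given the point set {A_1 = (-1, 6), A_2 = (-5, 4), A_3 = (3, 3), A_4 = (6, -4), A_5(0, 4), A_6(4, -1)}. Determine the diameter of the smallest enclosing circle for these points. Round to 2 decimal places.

The minimum enclosing circle of a finite set is fixed by two of the points (as a diameter) or three (as a circumcircle).
The farthest pair is A_2–A_4 with squared distance 185. The circle on this segment as diameter has centre (0.5, 0) and r² = 185/4 = 46.25.
Check A_1: distance² to centre = 38.25 ≤ 46.25, so it lies inside.
All remaining points lie in this disk, and no smaller disk contains both endpoints, so this is the minimum enclosing circle.
Diameter = 2r = 2√(46.25) ≈ 13.60.

13.60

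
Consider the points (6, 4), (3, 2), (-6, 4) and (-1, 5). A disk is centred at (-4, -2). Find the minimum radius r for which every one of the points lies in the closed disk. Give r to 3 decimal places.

11.662

The required radius is the distance from (-4, -2) to the farthest point.
Squared distances: 136, 65, 40, 58.
Maximum is 136, attained at (6, 4).
r = √136 ≈ 11.662.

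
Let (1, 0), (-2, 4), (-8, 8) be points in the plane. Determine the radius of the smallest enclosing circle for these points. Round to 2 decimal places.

6.02

Call the three points A, B, C in the order given.
Side lengths²: AB² = 25, AC² = 145, BC² = 52.
Since AC² = 145 ≥ 52 + 25 = 77, the angle opposite AC is not acute, so the smallest enclosing circle has AC as diameter.
Centre = midpoint of AC = (-3.5, 4), r² = 145/4 = 36.25.
r = √(36.25) ≈ 6.02.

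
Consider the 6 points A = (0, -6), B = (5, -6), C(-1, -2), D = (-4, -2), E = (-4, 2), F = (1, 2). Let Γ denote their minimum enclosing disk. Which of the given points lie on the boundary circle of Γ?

B, E

A smallest enclosing disk is always determined by at most three of the input points on its boundary.
The farthest pair is B–E with squared distance 145. The circle on this segment as diameter has centre (0.5, -2) and r² = 145/4 = 36.25.
Check A: distance² to centre = 16.25 ≤ 36.25, so it lies inside.
All remaining points lie in this disk, and no smaller disk contains both endpoints, so this is the minimum enclosing circle.
The points at distance exactly r from the centre are B, E — 2 points.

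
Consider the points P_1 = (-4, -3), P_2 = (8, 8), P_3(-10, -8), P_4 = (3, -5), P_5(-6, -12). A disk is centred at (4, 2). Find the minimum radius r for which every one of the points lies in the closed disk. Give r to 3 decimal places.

The required radius is the distance from (4, 2) to the farthest point.
Squared distances: 89, 52, 296, 50, 296.
Maximum is 296, attained at P_3.
r = √296 ≈ 17.205.

17.205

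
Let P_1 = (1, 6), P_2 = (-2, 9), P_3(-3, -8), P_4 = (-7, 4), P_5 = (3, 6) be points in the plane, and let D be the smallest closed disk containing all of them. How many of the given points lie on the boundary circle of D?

A smallest enclosing disk is always determined by at most three of the input points on its boundary.
The farthest pair is P_2–P_3 with squared distance 290. The circle on this segment as diameter has centre (-2.5, 0.5) and r² = 290/4 = 72.5.
Check P_1: distance² to centre = 42.5 ≤ 72.5, so it lies inside.
All remaining points lie in this disk, and no smaller disk contains both endpoints, so this is the minimum enclosing circle.
The points at distance exactly r from the centre are P_2, P_3 — 2 points.

2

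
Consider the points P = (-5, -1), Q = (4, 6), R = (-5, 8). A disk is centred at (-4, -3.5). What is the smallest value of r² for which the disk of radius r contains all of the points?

154.25

The required radius is the distance from (-4, -3.5) to the farthest point.
Squared distances: 7.25, 154.25, 133.25.
Maximum is 154.25, attained at Q.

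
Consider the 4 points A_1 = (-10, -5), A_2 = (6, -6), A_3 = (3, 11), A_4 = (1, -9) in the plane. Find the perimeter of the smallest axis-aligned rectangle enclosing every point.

72

Width = max x − min x = 6 − (-10) = 16.
Height = max y − min y = 11 − (-9) = 20.
Perimeter = 2(16 + 20) = 72.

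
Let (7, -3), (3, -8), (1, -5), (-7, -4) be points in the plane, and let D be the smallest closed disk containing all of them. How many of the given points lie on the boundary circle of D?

2

The farthest pair is (7, -3)–(-7, -4) with squared distance 197. The circle on this segment as diameter has centre (0, -3.5) and r² = 197/4 = 49.25.
Check (3, -8): distance² to centre = 29.25 ≤ 49.25, so it lies inside.
All remaining points lie in this disk, and no smaller disk contains both endpoints, so this is the minimum enclosing circle.
The points at distance exactly r from the centre are (7, -3), (-7, -4) — 2 points.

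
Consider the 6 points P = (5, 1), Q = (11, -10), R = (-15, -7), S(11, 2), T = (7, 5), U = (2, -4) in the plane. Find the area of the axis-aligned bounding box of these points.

390

x ranges over [-15, 11], width 26.
y ranges over [-10, 5], height 15.
Area = 26 × 15 = 390.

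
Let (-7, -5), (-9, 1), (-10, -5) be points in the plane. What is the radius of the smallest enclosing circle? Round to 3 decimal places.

Call the three points A, B, C in the order given.
Side lengths²: AB² = 40, AC² = 9, BC² = 37.
Since AB² = 40 < 37 + 9 = 46, the triangle is acute, so the smallest enclosing circle is the circumcircle.
Circumcentre = (-8.5, -13/6), r² = 185/18.
r = √(185/18) ≈ 3.206.

3.206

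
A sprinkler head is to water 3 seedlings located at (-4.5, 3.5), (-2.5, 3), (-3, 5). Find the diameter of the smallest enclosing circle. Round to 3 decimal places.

Call the three points A, B, C in the order given.
Side lengths²: AB² = 4.25, AC² = 4.5, BC² = 4.25.
Since AC² = 4.5 < 4.25 + 4.25 = 8.5, the triangle is acute, so the smallest enclosing circle is the circumcircle.
Circumcentre = (-3.35, 3.85), r² = 1.445.
Diameter = 2r = 2√(1.445) ≈ 2.404.

2.404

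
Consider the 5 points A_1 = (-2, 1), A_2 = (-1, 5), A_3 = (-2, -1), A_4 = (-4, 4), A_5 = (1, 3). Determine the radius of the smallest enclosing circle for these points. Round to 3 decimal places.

A smallest enclosing disk is always determined by at most three of the input points on its boundary.
The minimum enclosing circle is determined by three boundary points: A_2, A_3, A_4.
Their circumcentre is (-57/34, 69/34) with r² = 5365/578.
The farthest remaining point A_5 is at distance² 4685/578 ≤ 5365/578.
r = √(5365/578) ≈ 3.047.

3.047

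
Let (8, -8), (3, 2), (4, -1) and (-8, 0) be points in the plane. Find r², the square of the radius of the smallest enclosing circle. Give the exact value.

The farthest pair is (8, -8)–(-8, 0) with squared distance 320. The circle on this segment as diameter has centre (0, -4) and r² = 320/4 = 80.
Check (3, 2): distance² to centre = 45 ≤ 80, so it lies inside.
All remaining points lie in this disk, and no smaller disk contains both endpoints, so this is the minimum enclosing circle.

80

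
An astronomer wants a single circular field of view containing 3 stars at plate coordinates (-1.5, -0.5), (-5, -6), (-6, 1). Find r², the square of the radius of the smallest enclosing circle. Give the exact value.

Call the three points A, B, C in the order given.
Side lengths²: AB² = 42.5, AC² = 22.5, BC² = 50.
Since BC² = 50 < 42.5 + 22.5 = 65, the triangle is acute, so the smallest enclosing circle is the circumcircle.
Circumcentre = (-4.625, -2.375), r² = 13.28125.

13.28125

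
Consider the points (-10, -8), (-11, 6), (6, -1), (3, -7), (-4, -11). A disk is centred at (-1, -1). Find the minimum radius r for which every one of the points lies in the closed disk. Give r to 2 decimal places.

12.21

The required radius is the distance from (-1, -1) to the farthest point.
Squared distances: 130, 149, 49, 52, 109.
Maximum is 149, attained at (-11, 6).
r = √149 ≈ 12.21.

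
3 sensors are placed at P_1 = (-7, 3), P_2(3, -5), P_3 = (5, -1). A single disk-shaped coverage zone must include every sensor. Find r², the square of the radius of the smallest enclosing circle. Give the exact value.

2050/49

Side lengths²: P_1P_2² = 164, P_1P_3² = 160, P_2P_3² = 20.
Since P_1P_2² = 164 < 160 + 20 = 180, the triangle is acute, so the smallest enclosing circle is the circumcircle.
Circumcentre = (-10/7, -2/7), r² = 2050/49.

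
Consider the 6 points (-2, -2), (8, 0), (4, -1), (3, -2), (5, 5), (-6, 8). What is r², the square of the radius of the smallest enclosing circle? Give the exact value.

The farthest pair is (8, 0)–(-6, 8) with squared distance 260. The circle on this segment as diameter has centre (1, 4) and r² = 260/4 = 65.
Check (-2, -2): distance² to centre = 45 ≤ 65, so it lies inside.
All remaining points lie in this disk, and no smaller disk contains both endpoints, so this is the minimum enclosing circle.

65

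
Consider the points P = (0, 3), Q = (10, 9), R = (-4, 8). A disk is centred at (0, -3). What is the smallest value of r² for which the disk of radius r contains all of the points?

The required radius is the distance from (0, -3) to the farthest point.
Squared distances: 36, 244, 137.
Maximum is 244, attained at Q.

244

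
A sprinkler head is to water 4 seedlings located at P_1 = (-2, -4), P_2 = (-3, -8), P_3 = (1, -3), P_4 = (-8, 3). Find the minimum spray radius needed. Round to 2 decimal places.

The minimum enclosing circle of a finite set is fixed by two of the points (as a diameter) or three (as a circumcircle).
The minimum enclosing circle is determined by three boundary points: P_2, P_3, P_4.
Their circumcentre is (-231/46, -105/46) with r² = 38909/1058.
The farthest remaining point P_1 is at distance² 12781/1058 ≤ 38909/1058.
r = √(38909/1058) ≈ 6.06.

6.06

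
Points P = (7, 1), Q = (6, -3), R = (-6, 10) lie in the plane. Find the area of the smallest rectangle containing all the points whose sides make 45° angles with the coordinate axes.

62.5

In coordinates u = x + y, v = x − y the rectangle is axis-aligned; the map (x,y)→(u,v) scales areas by 2.
u-values: 8, 3, 4; range = 8 − 3 = 5.
v-values: 6, 9, -16; range = 9 − (-16) = 25.
Area = (5 × 25) / 2 = 62.5.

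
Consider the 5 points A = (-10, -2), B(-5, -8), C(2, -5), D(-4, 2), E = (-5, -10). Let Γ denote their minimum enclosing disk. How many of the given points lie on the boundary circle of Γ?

A smallest enclosing disk is always determined by at most three of the input points on its boundary.
The minimum enclosing circle is determined by three boundary points: A, C, E.
Their circumcentre is (-221/54, -209/54) with r² = 55981/1458.
The farthest remaining point D is at distance² 50257/1458 ≤ 55981/1458.
The points at distance exactly r from the centre are A, C, E — 3 points.

3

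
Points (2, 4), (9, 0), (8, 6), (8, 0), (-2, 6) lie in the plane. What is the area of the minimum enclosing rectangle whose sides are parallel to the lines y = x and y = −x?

In coordinates u = x + y, v = x − y the rectangle is axis-aligned; the map (x,y)→(u,v) scales areas by 2.
u-values: 6, 9, 14, 8, 4; range = 14 − 4 = 10.
v-values: -2, 9, 2, 8, -8; range = 9 − (-8) = 17.
Area = (10 × 17) / 2 = 85.

85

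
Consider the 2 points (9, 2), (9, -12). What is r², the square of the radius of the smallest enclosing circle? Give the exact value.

The smallest circle enclosing two points has them as diameter endpoints.
Centre = midpoint = (9, -5); r² = |(9, 2)−(9, -12)|²/4 = 196/4 = 49.

49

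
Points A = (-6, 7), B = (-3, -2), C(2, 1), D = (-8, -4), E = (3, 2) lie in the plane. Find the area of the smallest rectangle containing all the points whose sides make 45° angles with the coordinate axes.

In coordinates u = x + y, v = x − y the rectangle is axis-aligned; the map (x,y)→(u,v) scales areas by 2.
u-values: 1, -5, 3, -12, 5; range = 5 − (-12) = 17.
v-values: -13, -1, 1, -4, 1; range = 1 − (-13) = 14.
Area = (17 × 14) / 2 = 119.

119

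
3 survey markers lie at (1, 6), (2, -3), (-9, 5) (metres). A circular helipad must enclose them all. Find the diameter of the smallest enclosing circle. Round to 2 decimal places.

Call the three points A, B, C in the order given.
Side lengths²: AB² = 82, AC² = 101, BC² = 185.
Since BC² = 185 ≥ 101 + 82 = 183, the angle opposite BC is not acute, so the smallest enclosing circle has BC as diameter.
Centre = midpoint of BC = (-3.5, 1), r² = 185/4 = 46.25.
Diameter = 2r = 2√(46.25) ≈ 13.60.

13.60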